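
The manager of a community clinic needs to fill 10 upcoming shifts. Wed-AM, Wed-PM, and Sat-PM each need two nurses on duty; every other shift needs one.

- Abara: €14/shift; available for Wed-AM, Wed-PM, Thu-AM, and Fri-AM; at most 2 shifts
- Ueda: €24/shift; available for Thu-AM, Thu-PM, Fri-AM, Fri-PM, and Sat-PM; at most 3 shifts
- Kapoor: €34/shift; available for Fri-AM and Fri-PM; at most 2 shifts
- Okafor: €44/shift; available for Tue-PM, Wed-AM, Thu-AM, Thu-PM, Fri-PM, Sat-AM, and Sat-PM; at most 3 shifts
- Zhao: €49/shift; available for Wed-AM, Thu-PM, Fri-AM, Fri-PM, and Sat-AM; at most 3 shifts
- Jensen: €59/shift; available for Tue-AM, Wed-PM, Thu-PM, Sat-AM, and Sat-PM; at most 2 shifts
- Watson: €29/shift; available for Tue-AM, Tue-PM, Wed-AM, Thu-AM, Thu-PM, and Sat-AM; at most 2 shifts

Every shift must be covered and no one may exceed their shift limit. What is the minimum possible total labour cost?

€417

Wed-PM can only be covered by Abara and Jensen, so that assignment is forced.
Picking the cheapest available nurse for each shift independently would cost €347, but that ignores the shift limits.
An optimal schedule: Tue-AM→Watson, Tue-PM→Watson, Wed-AM→Abara+Okafor, Wed-PM→Abara+Jensen, Thu-AM→Ueda, Thu-PM→Ueda, Fri-AM→Kapoor, Fri-PM→Kapoor, Sat-AM→Okafor, Sat-PM→Ueda+Okafor.
Total: 29 + 29 + 14 + 44 + 14 + 59 + 24 + 24 + 34 + 34 + 44 + 24 + 44 = €417.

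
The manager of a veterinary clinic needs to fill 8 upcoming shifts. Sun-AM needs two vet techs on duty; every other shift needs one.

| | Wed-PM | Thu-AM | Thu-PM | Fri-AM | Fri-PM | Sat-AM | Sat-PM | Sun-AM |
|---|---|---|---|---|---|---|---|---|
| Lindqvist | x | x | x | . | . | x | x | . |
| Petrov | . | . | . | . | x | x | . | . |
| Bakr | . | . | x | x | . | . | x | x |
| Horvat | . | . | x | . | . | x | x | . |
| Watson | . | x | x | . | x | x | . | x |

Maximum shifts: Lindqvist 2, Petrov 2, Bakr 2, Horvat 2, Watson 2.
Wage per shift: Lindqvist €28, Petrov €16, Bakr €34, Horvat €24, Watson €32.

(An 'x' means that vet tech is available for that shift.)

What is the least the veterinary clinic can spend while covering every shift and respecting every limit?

Wed-PM can only be covered by Lindqvist, so that assignment is forced.
Fri-AM can only be covered by Bakr, so that assignment is forced.
Sun-AM can only be covered by Bakr and Watson, so that assignment is forced.
Picking the cheapest available vet tech for each shift independently would cost €236, and that bound is achievable.
An optimal schedule: Wed-PM→Lindqvist, Thu-AM→Lindqvist, Thu-PM→Horvat, Fri-AM→Bakr, Fri-PM→Petrov, Sat-AM→Petrov, Sat-PM→Horvat, Sun-AM→Bakr+Watson.
Total: 28 + 28 + 24 + 34 + 16 + 16 + 24 + 34 + 32 = €236.

€236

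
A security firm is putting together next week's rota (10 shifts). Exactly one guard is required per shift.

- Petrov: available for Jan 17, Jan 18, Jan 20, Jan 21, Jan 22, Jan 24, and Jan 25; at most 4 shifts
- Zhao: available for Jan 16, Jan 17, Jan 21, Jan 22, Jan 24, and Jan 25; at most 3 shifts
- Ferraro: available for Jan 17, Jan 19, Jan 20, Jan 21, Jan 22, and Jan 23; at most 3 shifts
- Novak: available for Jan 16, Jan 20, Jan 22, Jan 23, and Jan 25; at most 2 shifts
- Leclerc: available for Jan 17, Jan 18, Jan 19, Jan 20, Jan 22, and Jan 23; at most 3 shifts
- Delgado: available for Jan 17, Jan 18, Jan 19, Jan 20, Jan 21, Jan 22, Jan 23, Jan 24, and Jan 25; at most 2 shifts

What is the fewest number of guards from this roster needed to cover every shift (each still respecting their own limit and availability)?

10 slots to fill and no one can take more than 4, so at least ⌈10/4⌉ = 3 guards are needed.
Petrov, Zhao, and Ferraro alone can cover everything: Jan 16→Zhao, Jan 17→Zhao, Jan 18→Petrov, Jan 19→Ferraro, Jan 20→Petrov, Jan 21→Zhao, Jan 22→Ferraro, Jan 23→Ferraro, Jan 24→Petrov, Jan 25→Petrov.

3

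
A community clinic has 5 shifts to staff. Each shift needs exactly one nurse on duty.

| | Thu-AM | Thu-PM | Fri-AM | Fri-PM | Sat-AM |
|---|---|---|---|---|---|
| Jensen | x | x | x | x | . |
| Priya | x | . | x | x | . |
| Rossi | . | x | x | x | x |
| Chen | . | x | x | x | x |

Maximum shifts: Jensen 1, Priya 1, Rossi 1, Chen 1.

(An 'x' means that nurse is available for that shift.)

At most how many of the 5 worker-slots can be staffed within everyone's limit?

Total capacity across all nurses is 1+1+1+1 = 4, and 5 slots are needed, so at most 4 can be filled.
An assignment achieving 4: Thu-AM→Jensen, Thu-PM→Chen, Fri-AM→Priya, Sat-AM→Rossi.
Loads: Jensen 1/1, Priya 1/1, Rossi 1/1, Chen 1/1.

4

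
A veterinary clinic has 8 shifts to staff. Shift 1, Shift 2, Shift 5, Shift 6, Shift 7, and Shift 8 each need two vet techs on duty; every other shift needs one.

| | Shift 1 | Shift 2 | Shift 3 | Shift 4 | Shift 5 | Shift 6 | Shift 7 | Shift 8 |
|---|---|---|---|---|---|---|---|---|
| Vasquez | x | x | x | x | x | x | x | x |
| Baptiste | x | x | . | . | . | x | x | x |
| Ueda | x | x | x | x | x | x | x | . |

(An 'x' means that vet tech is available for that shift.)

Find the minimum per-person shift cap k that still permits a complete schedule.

With 3 vet techs and 14 worker-slots to fill, someone must work at least ⌈14/3⌉ = 5 shifts, so k ≥ 5.
k = 5 works: Shift 1→Vasquez+Baptiste, Shift 2→Baptiste+Ueda, Shift 3→Vasquez, Shift 4→Vasquez, Shift 5→Vasquez+Ueda, Shift 6→Baptiste+Ueda, Shift 7→Baptiste+Ueda, Shift 8→Vasquez+Baptiste.
Loads: Vasquez 5, Baptiste 5, Ueda 4 — all ≤ 5.

5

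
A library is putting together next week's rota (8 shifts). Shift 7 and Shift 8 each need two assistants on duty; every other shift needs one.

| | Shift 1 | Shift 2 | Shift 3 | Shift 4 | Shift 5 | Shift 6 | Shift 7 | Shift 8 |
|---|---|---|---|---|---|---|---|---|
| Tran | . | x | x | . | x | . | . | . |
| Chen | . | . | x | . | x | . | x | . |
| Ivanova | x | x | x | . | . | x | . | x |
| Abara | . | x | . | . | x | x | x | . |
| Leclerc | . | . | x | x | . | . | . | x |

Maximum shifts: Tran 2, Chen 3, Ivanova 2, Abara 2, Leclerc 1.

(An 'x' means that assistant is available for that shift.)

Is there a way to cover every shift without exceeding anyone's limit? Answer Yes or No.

No

Total capacity is 10 and 10 slots are needed, so capacity alone doesn't rule it out.
Shifts {Shift 4, Shift 8} need 3 worker-slots in total, but the assistants available for any of those shifts (Ivanova and Leclerc) can supply at most 2 among them. So no valid schedule exists.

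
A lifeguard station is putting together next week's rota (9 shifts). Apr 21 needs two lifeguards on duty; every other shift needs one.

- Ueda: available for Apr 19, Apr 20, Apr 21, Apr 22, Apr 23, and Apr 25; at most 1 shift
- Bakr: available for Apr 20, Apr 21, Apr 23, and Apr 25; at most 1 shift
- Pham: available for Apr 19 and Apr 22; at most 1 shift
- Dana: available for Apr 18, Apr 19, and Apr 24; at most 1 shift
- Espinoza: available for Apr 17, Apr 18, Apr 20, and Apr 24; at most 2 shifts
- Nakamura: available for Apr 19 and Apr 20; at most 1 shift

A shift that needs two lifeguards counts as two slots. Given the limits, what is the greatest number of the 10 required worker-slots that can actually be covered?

7

Total capacity across all lifeguards is 1+1+1+1+2+1 = 7, and 10 slots are needed, so at most 7 can be filled.
An assignment achieving 7: Apr 17→Espinoza, Apr 18→Dana, Apr 19→Nakamura, Apr 21→Ueda+Bakr, Apr 22→Pham, Apr 24→Espinoza.
Loads: Ueda 1/1, Bakr 1/1, Pham 1/1, Dana 1/1, Espinoza 2/2, Nakamura 1/1.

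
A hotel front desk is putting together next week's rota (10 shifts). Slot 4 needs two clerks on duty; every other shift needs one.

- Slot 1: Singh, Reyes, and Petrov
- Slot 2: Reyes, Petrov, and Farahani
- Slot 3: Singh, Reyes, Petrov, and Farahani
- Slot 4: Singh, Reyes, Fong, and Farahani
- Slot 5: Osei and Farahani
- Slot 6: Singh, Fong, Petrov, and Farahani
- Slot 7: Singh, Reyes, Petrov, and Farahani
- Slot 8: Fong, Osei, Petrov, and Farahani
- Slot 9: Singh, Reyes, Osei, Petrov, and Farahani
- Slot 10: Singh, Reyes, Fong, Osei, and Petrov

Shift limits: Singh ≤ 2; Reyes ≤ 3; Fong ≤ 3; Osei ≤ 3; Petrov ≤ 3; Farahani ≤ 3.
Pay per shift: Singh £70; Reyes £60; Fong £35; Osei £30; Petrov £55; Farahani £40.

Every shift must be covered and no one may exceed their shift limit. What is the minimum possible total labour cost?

£425

Picking the cheapest available clerk for each shift independently would cost £405, but that ignores the shift limits.
An optimal schedule: Slot 1→Petrov, Slot 2→Farahani, Slot 3→Farahani, Slot 4→Fong+Farahani, Slot 5→Osei, Slot 6→Fong, Slot 7→Petrov, Slot 8→Osei, Slot 9→Osei, Slot 10→Fong.
Total: 55 + 40 + 40 + 35 + 40 + 30 + 35 + 55 + 30 + 30 + 35 = £425.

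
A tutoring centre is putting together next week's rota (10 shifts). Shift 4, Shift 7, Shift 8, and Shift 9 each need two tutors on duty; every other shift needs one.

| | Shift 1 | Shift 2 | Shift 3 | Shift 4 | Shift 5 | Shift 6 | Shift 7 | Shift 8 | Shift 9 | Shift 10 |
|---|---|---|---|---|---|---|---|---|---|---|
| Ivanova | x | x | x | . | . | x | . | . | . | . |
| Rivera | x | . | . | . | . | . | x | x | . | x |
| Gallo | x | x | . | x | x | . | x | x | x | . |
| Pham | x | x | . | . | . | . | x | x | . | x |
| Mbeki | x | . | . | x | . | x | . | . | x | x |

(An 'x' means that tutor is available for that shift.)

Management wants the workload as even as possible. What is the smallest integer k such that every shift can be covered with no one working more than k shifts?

With 5 tutors and 14 worker-slots to fill, someone must work at least ⌈14/5⌉ = 3 shifts, so k ≥ 3.
k = 3 works: Shift 1→Pham, Shift 2→Ivanova, Shift 3→Ivanova, Shift 4→Gallo+Mbeki, Shift 5→Gallo, Shift 6→Ivanova, Shift 7→Rivera+Pham, Shift 8→Rivera+Pham, Shift 9→Gallo+Mbeki, Shift 10→Rivera.
Loads: Ivanova 3, Rivera 3, Gallo 3, Pham 3, Mbeki 2 — all ≤ 3.

3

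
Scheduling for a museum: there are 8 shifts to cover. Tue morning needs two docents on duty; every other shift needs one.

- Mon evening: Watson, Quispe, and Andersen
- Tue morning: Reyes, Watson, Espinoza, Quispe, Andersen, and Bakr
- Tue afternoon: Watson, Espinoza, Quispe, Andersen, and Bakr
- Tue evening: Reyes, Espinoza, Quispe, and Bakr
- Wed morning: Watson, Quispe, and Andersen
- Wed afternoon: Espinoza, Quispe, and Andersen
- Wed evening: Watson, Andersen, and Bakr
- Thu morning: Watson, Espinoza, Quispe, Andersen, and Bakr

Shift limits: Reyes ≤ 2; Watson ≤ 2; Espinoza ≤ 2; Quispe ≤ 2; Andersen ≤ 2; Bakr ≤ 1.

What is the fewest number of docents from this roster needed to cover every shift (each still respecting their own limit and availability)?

9 slots to fill and no one can take more than 2, so at least ⌈9/2⌉ = 5 docents are needed.
Reyes, Watson, Espinoza, Quispe, and Andersen alone can cover everything: Mon evening→Watson, Tue morning→Reyes+Andersen, Tue afternoon→Espinoza, Tue evening→Reyes, Wed morning→Quispe, Wed afternoon→Espinoza, Wed evening→Watson, Thu morning→Quispe.

5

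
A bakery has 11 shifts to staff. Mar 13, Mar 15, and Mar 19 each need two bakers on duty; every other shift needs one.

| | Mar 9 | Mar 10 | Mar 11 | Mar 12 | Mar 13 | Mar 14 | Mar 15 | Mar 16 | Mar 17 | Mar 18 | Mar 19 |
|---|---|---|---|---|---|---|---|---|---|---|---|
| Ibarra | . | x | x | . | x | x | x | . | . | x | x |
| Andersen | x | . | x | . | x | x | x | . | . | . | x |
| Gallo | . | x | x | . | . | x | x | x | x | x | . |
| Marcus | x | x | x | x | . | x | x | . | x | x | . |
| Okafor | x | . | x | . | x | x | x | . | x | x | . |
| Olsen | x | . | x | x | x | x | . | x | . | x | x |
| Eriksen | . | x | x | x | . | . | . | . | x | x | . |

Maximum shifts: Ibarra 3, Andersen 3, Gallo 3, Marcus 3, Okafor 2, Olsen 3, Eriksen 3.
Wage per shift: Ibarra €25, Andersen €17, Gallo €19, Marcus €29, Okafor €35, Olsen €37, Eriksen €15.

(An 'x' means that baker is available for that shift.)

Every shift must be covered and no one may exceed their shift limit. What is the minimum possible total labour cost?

€286

Picking the cheapest available baker for each shift independently would cost €248, but that ignores the shift limits.
An optimal schedule: Mar 9→Andersen, Mar 10→Eriksen, Mar 11→Marcus, Mar 12→Eriksen, Mar 13→Andersen+Ibarra, Mar 14→Gallo, Mar 15→Ibarra+Marcus, Mar 16→Gallo, Mar 17→Eriksen, Mar 18→Gallo, Mar 19→Andersen+Ibarra.
Total: 17 + 15 + 29 + 15 + 17 + 25 + 19 + 25 + 29 + 19 + 15 + 19 + 17 + 25 = €286.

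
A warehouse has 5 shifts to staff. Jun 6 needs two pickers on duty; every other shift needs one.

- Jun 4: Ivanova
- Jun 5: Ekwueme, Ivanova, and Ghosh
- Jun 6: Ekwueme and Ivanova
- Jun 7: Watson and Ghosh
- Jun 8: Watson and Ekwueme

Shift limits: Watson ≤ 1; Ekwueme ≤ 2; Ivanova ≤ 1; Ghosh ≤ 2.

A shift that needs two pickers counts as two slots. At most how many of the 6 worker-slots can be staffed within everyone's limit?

Total capacity across all pickers is 1+2+1+2 = 6, and 6 slots are needed, so at most 6 can be filled.
Shifts {Jun 4, Jun 6} need 3 slots but only Ekwueme and Ivanova are available for them, supplying at most 2 — so at least 1 slot must go unfilled.
An assignment achieving 5: Jun 4→Ivanova, Jun 5→Ghosh, Jun 6→Ekwueme, Jun 7→Watson, Jun 8→Ekwueme.
Loads: Watson 1/1, Ekwueme 2/2, Ivanova 1/1, Ghosh 1/2.

5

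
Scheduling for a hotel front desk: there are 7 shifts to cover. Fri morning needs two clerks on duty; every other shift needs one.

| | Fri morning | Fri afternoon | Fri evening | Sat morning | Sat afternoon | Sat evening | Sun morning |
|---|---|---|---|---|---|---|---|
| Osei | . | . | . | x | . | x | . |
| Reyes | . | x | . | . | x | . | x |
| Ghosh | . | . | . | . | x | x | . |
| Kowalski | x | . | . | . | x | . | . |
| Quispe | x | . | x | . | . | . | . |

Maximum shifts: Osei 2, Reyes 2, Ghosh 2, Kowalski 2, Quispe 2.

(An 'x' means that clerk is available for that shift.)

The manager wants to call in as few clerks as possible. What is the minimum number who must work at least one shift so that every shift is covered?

4

8 slots to fill and no one can take more than 2, so at least ⌈8/2⌉ = 4 clerks are needed.
Osei, Reyes, Kowalski, and Quispe alone can cover everything: Fri morning→Kowalski+Quispe, Fri afternoon→Reyes, Fri evening→Quispe, Sat morning→Osei, Sat afternoon→Kowalski, Sat evening→Osei, Sun morning→Reyes.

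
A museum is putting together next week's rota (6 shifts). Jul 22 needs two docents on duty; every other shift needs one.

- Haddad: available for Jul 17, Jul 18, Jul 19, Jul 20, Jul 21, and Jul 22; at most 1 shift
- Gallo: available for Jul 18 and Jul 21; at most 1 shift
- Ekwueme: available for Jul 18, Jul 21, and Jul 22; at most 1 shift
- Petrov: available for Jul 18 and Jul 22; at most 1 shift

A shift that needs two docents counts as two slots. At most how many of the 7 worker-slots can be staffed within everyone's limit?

Total capacity across all docents is 1+1+1+1 = 4, and 7 slots are needed, so at most 4 can be filled.
An assignment achieving 4: Jul 17→Haddad, Jul 21→Gallo, Jul 22→Ekwueme+Petrov.
Loads: Haddad 1/1, Gallo 1/1, Ekwueme 1/1, Petrov 1/1.

4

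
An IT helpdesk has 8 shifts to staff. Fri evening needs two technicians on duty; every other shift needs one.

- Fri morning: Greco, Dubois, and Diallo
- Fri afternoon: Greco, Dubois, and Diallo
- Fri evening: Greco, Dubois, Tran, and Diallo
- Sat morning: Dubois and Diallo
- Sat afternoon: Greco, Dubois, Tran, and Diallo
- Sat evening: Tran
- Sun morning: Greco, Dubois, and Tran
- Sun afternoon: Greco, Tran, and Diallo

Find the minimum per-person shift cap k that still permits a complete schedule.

With 4 technicians and 9 worker-slots to fill, someone must work at least ⌈9/4⌉ = 3 shifts, so k ≥ 3.
k = 3 works: Fri morning→Greco, Fri afternoon→Greco, Fri evening→Dubois+Tran, Sat morning→Dubois, Sat afternoon→Dubois, Sat evening→Tran, Sun morning→Greco, Sun afternoon→Tran.
Loads: Greco 3, Dubois 3, Tran 3, Diallo 0 — all ≤ 3.

3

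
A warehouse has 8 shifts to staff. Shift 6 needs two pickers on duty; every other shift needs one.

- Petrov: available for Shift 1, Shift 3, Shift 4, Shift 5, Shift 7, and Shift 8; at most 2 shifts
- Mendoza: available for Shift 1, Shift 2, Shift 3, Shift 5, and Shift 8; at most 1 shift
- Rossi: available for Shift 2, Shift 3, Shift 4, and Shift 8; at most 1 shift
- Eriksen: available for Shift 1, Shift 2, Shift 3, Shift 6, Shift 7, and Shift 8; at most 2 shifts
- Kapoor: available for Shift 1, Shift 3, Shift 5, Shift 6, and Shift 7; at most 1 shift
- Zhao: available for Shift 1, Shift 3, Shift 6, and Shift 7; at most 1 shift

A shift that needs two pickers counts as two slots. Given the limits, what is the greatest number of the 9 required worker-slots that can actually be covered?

Total capacity across all pickers is 2+1+1+2+1+1 = 8, and 9 slots are needed, so at most 8 can be filled.
An assignment achieving 8: Shift 1→Zhao, Shift 2→Mendoza, Shift 4→Petrov, Shift 5→Petrov, Shift 6→Eriksen+Kapoor, Shift 7→Eriksen, Shift 8→Rossi.
Loads: Petrov 2/2, Mendoza 1/1, Rossi 1/1, Eriksen 2/2, Kapoor 1/1, Zhao 1/1.

8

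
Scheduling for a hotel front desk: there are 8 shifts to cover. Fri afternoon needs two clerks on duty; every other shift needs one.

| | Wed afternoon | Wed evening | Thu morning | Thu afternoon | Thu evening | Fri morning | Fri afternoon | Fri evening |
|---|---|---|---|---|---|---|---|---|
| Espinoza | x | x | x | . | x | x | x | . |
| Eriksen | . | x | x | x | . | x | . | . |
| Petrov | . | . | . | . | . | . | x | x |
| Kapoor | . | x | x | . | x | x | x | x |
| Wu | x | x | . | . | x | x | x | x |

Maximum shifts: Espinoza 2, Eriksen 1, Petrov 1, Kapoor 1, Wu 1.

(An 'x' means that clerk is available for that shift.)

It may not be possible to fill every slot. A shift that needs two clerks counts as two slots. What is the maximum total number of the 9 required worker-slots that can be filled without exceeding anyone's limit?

Total capacity across all clerks is 2+1+1+1+1 = 6, and 9 slots are needed, so at most 6 can be filled.
An assignment achieving 6: Wed afternoon→Espinoza, Wed evening→Wu, Thu morning→Espinoza, Thu afternoon→Eriksen, Thu evening→Kapoor, Fri evening→Petrov.
Loads: Espinoza 2/2, Eriksen 1/1, Petrov 1/1, Kapoor 1/1, Wu 1/1.

6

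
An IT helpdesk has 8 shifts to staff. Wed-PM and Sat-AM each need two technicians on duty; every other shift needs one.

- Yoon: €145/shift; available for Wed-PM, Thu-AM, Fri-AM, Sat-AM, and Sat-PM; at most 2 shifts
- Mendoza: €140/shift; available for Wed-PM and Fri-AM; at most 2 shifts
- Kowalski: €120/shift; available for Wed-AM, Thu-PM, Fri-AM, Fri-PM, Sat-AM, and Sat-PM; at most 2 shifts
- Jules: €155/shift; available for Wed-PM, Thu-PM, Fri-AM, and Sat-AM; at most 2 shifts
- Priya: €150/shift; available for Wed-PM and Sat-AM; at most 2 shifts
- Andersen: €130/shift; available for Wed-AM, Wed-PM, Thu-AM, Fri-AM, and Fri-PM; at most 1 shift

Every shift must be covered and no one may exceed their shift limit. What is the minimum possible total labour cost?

€1395

Picking the cheapest available technician for each shift independently would cost €1265, but that ignores the shift limits.
An optimal schedule: Wed-AM→Kowalski, Wed-PM→Mendoza+Priya, Thu-AM→Andersen, Thu-PM→Jules, Fri-AM→Mendoza, Fri-PM→Kowalski, Sat-AM→Yoon+Priya, Sat-PM→Yoon.
Total: 120 + 140 + 150 + 130 + 155 + 140 + 120 + 145 + 150 + 145 = €1395.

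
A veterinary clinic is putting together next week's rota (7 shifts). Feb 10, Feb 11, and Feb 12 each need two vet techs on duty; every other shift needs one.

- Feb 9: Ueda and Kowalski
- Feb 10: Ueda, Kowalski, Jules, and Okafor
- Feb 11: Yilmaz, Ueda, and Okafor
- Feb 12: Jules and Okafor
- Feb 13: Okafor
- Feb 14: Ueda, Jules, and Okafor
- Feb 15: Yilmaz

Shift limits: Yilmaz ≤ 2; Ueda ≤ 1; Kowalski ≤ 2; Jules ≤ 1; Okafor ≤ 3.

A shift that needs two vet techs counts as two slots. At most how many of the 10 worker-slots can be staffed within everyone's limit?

9

Total capacity across all vet techs is 2+1+2+1+3 = 9, and 10 slots are needed, so at most 9 can be filled.
An assignment achieving 9: Feb 9→Kowalski, Feb 10→Kowalski, Feb 11→Yilmaz+Ueda, Feb 12→Jules+Okafor, Feb 13→Okafor, Feb 14→Okafor, Feb 15→Yilmaz.
Loads: Yilmaz 2/2, Ueda 1/1, Kowalski 2/2, Jules 1/1, Okafor 3/3.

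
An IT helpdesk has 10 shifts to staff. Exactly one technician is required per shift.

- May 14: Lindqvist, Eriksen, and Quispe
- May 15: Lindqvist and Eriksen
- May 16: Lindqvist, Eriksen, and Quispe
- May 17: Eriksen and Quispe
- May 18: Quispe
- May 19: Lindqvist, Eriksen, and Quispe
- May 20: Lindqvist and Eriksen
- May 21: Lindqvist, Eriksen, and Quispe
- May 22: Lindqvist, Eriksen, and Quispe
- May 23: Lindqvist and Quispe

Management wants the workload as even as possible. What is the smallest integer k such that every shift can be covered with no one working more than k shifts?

4

With 3 technicians and 10 worker-slots to fill, someone must work at least ⌈10/3⌉ = 4 shifts, so k ≥ 4.
k = 4 works: May 14→Lindqvist, May 15→Lindqvist, May 16→Eriksen, May 17→Eriksen, May 18→Quispe, May 19→Eriksen, May 20→Lindqvist, May 21→Eriksen, May 22→Quispe, May 23→Lindqvist.
Loads: Lindqvist 4, Eriksen 4, Quispe 2 — all ≤ 4.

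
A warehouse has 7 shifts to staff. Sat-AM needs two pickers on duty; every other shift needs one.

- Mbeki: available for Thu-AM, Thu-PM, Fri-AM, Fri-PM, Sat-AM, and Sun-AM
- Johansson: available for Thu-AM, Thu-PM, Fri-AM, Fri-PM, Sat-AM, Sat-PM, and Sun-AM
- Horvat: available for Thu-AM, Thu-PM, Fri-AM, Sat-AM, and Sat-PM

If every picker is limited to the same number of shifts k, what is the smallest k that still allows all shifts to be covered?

3

With 3 pickers and 8 worker-slots to fill, someone must work at least ⌈8/3⌉ = 3 shifts, so k ≥ 3.
k = 3 works: Thu-AM→Mbeki, Thu-PM→Johansson, Fri-AM→Horvat, Fri-PM→Mbeki, Sat-AM→Johansson+Horvat, Sat-PM→Johansson, Sun-AM→Mbeki.
Loads: Mbeki 3, Johansson 3, Horvat 2 — all ≤ 3.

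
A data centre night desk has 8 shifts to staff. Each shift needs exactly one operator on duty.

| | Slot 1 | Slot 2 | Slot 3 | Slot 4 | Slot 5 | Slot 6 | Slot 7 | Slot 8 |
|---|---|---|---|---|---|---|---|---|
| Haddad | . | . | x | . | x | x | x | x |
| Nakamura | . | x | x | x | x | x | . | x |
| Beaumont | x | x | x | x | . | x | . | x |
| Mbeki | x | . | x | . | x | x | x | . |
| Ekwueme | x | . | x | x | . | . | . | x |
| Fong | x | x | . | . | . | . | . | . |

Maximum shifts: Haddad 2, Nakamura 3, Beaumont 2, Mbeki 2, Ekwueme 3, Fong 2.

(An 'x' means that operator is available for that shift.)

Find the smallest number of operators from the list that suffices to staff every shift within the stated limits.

8 slots to fill and no one can take more than 3, so at least ⌈8/3⌉ = 3 operators are needed.
Haddad, Nakamura, and Ekwueme alone can cover everything: Slot 1→Ekwueme, Slot 2→Nakamura, Slot 3→Ekwueme, Slot 4→Nakamura, Slot 5→Haddad, Slot 6→Nakamura, Slot 7→Haddad, Slot 8→Ekwueme.

3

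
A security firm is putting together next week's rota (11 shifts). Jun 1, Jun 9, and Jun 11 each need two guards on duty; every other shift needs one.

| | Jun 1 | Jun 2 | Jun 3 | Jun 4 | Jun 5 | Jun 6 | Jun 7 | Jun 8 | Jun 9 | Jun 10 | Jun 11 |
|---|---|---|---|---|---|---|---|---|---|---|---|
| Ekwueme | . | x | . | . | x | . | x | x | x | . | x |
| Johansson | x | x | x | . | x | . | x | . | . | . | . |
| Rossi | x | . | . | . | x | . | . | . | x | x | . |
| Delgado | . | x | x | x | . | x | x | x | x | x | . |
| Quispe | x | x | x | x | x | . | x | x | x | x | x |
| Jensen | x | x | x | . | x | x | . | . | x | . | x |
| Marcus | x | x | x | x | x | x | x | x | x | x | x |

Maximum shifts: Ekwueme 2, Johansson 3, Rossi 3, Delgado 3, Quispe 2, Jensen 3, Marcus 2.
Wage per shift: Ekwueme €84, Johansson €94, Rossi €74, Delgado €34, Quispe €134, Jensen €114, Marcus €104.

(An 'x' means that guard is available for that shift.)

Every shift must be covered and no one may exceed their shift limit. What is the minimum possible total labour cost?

Picking the cheapest available guard for each shift independently would cost €776, but that ignores the shift limits.
An optimal schedule: Jun 1→Rossi+Johansson, Jun 2→Ekwueme, Jun 3→Johansson, Jun 4→Delgado, Jun 5→Johansson, Jun 6→Delgado, Jun 7→Ekwueme, Jun 8→Delgado, Jun 9→Rossi+Marcus, Jun 10→Rossi, Jun 11→Marcus+Jensen.
Total: 74 + 94 + 84 + 94 + 34 + 94 + 34 + 84 + 34 + 74 + 104 + 74 + 104 + 114 = €1096.

€1096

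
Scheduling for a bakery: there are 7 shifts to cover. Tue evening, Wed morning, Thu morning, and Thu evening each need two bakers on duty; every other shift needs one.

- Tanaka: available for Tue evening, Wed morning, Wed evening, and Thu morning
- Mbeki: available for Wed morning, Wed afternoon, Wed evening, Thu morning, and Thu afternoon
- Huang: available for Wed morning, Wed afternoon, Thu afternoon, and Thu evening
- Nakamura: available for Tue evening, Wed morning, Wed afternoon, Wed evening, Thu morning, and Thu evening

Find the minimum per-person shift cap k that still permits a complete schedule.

With 4 bakers and 11 worker-slots to fill, someone must work at least ⌈11/4⌉ = 3 shifts, so k ≥ 3.
k = 3 works: Tue evening→Tanaka+Nakamura, Wed morning→Huang+Nakamura, Wed afternoon→Mbeki, Wed evening→Tanaka, Thu morning→Tanaka+Mbeki, Thu afternoon→Mbeki, Thu evening→Huang+Nakamura.
Loads: Tanaka 3, Mbeki 3, Huang 2, Nakamura 3 — all ≤ 3.

3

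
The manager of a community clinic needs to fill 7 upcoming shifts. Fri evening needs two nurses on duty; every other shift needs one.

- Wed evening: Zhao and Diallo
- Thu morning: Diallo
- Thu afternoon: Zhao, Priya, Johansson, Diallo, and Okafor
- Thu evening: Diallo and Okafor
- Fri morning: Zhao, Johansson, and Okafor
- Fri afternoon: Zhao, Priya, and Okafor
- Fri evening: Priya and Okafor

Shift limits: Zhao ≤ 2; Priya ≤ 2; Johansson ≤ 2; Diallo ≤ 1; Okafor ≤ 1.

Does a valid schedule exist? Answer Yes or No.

Total capacity is 8 and 8 slots are needed, so capacity alone doesn't rule it out.
Shifts {Thu morning, Thu evening, Fri evening} need 4 worker-slots in total, but the nurses available for any of those shifts (Priya, Diallo, and Okafor) can supply at most 3 among them. So no valid schedule exists.

No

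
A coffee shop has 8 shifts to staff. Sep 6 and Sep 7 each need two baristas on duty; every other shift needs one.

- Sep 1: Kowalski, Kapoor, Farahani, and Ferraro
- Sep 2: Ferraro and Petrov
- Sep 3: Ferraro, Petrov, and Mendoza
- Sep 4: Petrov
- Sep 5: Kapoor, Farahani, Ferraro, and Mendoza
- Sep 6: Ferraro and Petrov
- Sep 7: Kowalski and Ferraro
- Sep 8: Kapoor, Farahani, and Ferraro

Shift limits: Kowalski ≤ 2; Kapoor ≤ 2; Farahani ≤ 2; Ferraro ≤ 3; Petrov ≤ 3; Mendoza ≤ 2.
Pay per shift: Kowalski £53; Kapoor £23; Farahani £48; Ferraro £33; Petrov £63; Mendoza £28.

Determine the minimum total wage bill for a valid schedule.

Sep 4 can only be covered by Petrov, so that assignment is forced.
Sep 6 can only be covered by Ferraro and Petrov, so that assignment is forced.
Sep 7 can only be covered by Kowalski and Ferraro, so that assignment is forced.
Picking the cheapest available barista for each shift independently would cost £375, but that ignores the shift limits.
An optimal schedule: Sep 1→Kapoor, Sep 2→Ferraro, Sep 3→Mendoza, Sep 4→Petrov, Sep 5→Mendoza, Sep 6→Ferraro+Petrov, Sep 7→Ferraro+Kowalski, Sep 8→Kapoor.
Total: 23 + 33 + 28 + 63 + 28 + 33 + 63 + 33 + 53 + 23 = £380.

£380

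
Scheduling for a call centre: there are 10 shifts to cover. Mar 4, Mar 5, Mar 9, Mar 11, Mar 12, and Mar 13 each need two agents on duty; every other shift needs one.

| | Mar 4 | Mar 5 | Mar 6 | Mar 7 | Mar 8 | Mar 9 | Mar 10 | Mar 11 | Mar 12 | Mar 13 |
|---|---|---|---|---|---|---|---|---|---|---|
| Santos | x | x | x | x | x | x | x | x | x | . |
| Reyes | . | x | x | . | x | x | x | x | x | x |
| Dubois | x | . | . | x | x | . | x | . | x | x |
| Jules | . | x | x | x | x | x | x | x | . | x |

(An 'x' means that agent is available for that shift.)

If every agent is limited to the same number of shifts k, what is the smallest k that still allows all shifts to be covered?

4

With 4 agents and 16 worker-slots to fill, someone must work at least ⌈16/4⌉ = 4 shifts, so k ≥ 4.
k = 4 works: Mar 4→Santos+Dubois, Mar 5→Santos+Reyes, Mar 6→Santos, Mar 7→Santos, Mar 8→Dubois, Mar 9→Reyes+Jules, Mar 10→Jules, Mar 11→Reyes+Jules, Mar 12→Reyes+Dubois, Mar 13→Dubois+Jules.
Loads: Santos 4, Reyes 4, Dubois 4, Jules 4 — all ≤ 4.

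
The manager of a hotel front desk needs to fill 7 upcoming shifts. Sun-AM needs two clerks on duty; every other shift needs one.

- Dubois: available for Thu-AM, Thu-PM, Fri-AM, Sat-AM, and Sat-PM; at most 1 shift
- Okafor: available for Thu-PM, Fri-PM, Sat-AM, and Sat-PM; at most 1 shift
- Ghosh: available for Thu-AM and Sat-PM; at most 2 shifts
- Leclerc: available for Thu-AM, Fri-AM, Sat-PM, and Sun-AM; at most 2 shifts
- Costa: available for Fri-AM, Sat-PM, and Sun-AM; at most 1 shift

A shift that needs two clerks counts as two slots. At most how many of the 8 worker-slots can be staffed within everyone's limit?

7

Total capacity across all clerks is 1+1+2+2+1 = 7, and 8 slots are needed, so at most 7 can be filled.
An assignment achieving 7: Thu-AM→Ghosh, Thu-PM→Dubois, Fri-AM→Leclerc, Fri-PM→Okafor, Sat-PM→Ghosh, Sun-AM→Leclerc+Costa.
Loads: Dubois 1/1, Okafor 1/1, Ghosh 2/2, Leclerc 2/2, Costa 1/1.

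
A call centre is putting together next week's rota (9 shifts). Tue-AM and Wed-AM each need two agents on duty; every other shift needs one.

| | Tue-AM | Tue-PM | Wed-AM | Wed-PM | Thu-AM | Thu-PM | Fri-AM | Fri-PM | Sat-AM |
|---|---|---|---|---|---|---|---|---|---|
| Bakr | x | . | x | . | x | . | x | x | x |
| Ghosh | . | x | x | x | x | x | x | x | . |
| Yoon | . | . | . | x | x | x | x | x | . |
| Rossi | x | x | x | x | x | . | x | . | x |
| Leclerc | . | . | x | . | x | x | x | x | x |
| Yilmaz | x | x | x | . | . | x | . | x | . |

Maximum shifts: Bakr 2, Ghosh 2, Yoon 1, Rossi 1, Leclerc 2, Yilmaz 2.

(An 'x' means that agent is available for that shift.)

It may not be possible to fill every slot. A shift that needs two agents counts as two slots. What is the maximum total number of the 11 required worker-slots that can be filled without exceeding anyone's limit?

10

Total capacity across all agents is 2+2+1+1+2+2 = 10, and 11 slots are needed, so at most 10 can be filled.
An assignment achieving 10: Tue-AM→Bakr+Rossi, Tue-PM→Ghosh, Wed-AM→Leclerc+Yilmaz, Wed-PM→Ghosh, Thu-AM→Leclerc, Thu-PM→Yoon, Fri-PM→Yilmaz, Sat-AM→Bakr.
Loads: Bakr 2/2, Ghosh 2/2, Yoon 1/1, Rossi 1/1, Leclerc 2/2, Yilmaz 2/2.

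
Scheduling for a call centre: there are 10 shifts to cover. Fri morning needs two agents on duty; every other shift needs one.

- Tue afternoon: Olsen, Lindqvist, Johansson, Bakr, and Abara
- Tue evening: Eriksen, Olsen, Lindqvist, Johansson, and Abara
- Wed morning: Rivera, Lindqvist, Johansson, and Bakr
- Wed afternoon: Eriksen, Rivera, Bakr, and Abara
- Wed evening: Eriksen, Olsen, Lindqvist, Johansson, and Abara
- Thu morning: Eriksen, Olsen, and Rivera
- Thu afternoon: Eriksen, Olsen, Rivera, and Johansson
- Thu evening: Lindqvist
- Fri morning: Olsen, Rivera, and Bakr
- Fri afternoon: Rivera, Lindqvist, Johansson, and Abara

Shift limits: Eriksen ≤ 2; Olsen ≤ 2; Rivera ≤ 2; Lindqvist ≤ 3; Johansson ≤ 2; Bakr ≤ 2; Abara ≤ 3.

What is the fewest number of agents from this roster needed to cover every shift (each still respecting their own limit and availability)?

5

11 slots to fill and no one can take more than 3, so at least ⌈11/3⌉ = 4 agents are needed.
Any 4 agents together have capacity at most 3+3+2+2 = 10 < 11 slots, so 4 can never suffice.
Eriksen, Olsen, Rivera, Lindqvist, and Johansson alone can cover everything: Tue afternoon→Olsen, Tue evening→Lindqvist, Wed morning→Rivera, Wed afternoon→Eriksen, Wed evening→Johansson, Thu morning→Eriksen, Thu afternoon→Johansson, Thu evening→Lindqvist, Fri morning→Olsen+Rivera, Fri afternoon→Lindqvist.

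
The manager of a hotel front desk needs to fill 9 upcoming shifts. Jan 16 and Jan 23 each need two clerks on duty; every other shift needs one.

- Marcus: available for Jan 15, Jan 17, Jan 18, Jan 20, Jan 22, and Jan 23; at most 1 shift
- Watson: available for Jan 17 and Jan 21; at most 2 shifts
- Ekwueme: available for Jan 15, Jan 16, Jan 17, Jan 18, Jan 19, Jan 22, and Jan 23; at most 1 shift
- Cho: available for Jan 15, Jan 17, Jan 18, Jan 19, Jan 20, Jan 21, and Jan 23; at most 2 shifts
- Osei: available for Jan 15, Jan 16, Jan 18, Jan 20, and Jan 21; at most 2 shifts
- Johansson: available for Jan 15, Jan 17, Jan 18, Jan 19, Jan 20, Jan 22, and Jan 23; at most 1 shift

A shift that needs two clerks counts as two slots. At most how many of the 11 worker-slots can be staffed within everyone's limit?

Total capacity across all clerks is 1+2+1+2+2+1 = 9, and 11 slots are needed, so at most 9 can be filled.
An assignment achieving 9: Jan 15→Osei, Jan 16→Ekwueme+Osei, Jan 17→Watson, Jan 19→Cho, Jan 20→Cho, Jan 21→Watson, Jan 22→Marcus, Jan 23→Johansson.
Loads: Marcus 1/1, Watson 2/2, Ekwueme 1/1, Cho 2/2, Osei 2/2, Johansson 1/1.

9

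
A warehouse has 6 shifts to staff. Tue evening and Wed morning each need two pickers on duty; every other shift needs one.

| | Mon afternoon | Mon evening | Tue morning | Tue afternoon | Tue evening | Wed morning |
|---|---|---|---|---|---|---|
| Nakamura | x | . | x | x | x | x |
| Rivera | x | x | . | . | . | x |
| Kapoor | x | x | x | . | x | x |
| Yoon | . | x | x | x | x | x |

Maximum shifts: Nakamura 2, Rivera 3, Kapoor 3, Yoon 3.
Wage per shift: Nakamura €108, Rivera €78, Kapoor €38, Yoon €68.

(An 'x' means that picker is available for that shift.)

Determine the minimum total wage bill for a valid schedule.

Picking the cheapest available picker for each shift independently would cost €394, but that ignores the shift limits.
An optimal schedule: Mon afternoon→Kapoor, Mon evening→Rivera, Tue morning→Kapoor, Tue afternoon→Yoon, Tue evening→Kapoor+Yoon, Wed morning→Yoon+Rivera.
Total: 38 + 78 + 38 + 68 + 38 + 68 + 68 + 78 = €474.

€474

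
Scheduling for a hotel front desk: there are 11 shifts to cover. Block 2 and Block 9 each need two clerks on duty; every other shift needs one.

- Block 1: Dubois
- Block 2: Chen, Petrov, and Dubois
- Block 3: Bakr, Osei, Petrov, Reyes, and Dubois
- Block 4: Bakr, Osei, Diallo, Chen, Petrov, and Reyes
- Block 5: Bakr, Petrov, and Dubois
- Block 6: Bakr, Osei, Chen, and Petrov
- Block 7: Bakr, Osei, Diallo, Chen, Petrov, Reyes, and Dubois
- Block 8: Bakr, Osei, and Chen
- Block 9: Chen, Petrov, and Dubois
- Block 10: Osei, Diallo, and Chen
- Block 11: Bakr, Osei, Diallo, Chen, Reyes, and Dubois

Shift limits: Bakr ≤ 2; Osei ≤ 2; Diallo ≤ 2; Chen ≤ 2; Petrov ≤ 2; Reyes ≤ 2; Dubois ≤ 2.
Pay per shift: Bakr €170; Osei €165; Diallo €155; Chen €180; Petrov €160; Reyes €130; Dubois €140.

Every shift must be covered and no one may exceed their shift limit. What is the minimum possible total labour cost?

€2020

Block 1 can only be covered by Dubois, so that assignment is forced.
Picking the cheapest available clerk for each shift independently would cost €1880, but that ignores the shift limits.
An optimal schedule: Block 1→Dubois, Block 2→Dubois+Petrov, Block 3→Reyes, Block 4→Reyes, Block 5→Bakr, Block 6→Osei, Block 7→Bakr, Block 8→Osei, Block 9→Petrov+Chen, Block 10→Diallo, Block 11→Diallo.
Total: 140 + 140 + 160 + 130 + 130 + 170 + 165 + 170 + 165 + 160 + 180 + 155 + 155 = €2020.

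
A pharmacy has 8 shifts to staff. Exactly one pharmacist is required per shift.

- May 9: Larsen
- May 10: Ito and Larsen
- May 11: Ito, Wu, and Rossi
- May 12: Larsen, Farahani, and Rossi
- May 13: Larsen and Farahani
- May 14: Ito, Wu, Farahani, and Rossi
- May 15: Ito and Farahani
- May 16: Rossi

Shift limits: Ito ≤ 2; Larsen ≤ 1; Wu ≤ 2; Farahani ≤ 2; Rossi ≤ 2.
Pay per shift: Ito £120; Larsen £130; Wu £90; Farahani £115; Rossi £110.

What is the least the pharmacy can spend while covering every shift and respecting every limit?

£880

May 9 can only be covered by Larsen, so that assignment is forced.
May 16 can only be covered by Rossi, so that assignment is forced.
Picking the cheapest available pharmacist for each shift independently would cost £880, and that bound is achievable.
An optimal schedule: May 9→Larsen, May 10→Ito, May 11→Wu, May 12→Rossi, May 13→Farahani, May 14→Wu, May 15→Farahani, May 16→Rossi.
Total: 130 + 120 + 90 + 110 + 115 + 90 + 115 + 110 = £880.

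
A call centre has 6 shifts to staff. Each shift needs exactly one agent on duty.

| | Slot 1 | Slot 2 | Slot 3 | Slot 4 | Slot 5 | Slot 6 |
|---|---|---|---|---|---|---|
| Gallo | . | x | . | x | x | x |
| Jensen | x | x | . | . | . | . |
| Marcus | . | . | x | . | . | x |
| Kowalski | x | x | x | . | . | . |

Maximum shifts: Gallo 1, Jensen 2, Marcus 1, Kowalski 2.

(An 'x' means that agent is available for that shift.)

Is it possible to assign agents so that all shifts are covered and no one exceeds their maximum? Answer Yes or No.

Total capacity is 6 and 6 slots are needed, so capacity alone doesn't rule it out.
Shifts {Slot 4, Slot 5} need 2 worker-slots in total, but the agents available for any of those shifts (Gallo) can supply at most 1 among them. So no valid schedule exists.

No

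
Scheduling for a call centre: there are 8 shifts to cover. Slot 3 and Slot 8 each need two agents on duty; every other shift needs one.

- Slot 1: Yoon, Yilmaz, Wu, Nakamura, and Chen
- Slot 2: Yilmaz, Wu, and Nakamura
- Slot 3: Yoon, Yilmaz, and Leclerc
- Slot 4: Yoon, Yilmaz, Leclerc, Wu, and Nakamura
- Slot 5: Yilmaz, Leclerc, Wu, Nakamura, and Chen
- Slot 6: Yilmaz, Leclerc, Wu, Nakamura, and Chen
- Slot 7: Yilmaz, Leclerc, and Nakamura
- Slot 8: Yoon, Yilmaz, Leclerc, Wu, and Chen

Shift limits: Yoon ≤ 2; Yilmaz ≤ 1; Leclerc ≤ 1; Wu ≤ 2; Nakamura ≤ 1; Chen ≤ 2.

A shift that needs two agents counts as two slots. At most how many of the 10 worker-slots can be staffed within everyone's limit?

9

Total capacity across all agents is 2+1+1+2+1+2 = 9, and 10 slots are needed, so at most 9 can be filled.
An assignment achieving 9: Slot 1→Yoon, Slot 2→Yilmaz, Slot 3→Yoon+Leclerc, Slot 4→Wu, Slot 5→Wu, Slot 6→Chen, Slot 7→Nakamura, Slot 8→Chen.
Loads: Yoon 2/2, Yilmaz 1/1, Leclerc 1/1, Wu 2/2, Nakamura 1/1, Chen 2/2.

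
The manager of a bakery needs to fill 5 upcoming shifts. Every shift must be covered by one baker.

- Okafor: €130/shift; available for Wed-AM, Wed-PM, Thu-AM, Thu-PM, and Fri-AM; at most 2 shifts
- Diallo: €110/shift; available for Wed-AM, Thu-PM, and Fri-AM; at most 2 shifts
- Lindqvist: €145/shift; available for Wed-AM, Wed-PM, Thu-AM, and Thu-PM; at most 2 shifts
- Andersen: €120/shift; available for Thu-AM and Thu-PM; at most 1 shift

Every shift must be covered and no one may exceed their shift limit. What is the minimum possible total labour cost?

Picking the cheapest available baker for each shift independently would cost €580, but that ignores the shift limits.
An optimal schedule: Wed-AM→Diallo, Wed-PM→Okafor, Thu-AM→Andersen, Thu-PM→Okafor, Fri-AM→Diallo.
Total: 110 + 130 + 120 + 130 + 110 = €600.

€600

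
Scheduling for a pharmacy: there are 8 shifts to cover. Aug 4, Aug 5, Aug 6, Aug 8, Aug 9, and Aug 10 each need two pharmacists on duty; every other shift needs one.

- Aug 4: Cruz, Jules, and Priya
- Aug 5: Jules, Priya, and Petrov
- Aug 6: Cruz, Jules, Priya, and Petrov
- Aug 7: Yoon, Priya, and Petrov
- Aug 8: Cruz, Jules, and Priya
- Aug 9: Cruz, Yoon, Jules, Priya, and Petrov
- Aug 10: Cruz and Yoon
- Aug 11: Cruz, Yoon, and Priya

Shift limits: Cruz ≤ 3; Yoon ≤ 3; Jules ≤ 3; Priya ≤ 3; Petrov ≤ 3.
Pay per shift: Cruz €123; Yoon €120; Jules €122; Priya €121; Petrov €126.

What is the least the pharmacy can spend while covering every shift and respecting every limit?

€1710

Aug 10 can only be covered by Cruz and Yoon, so that assignment is forced.
Picking the cheapest available pharmacist for each shift independently would cost €1696, but that ignores the shift limits.
An optimal schedule: Aug 4→Cruz+Jules, Aug 5→Jules+Priya, Aug 6→Priya+Petrov, Aug 7→Yoon, Aug 8→Cruz+Jules, Aug 9→Priya+Petrov, Aug 10→Cruz+Yoon, Aug 11→Yoon.
Total: 123 + 122 + 122 + 121 + 121 + 126 + 120 + 123 + 122 + 121 + 126 + 123 + 120 + 120 = €1710.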